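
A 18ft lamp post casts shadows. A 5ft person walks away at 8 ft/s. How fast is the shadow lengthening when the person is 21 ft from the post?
40/13 ft/s

By similar triangles: 18/(x+s) = 5/s
Solving: s = 5x/13
ds/dt = 5/13 · dx/dt = 5/13 · 8 = 40/13 ft/s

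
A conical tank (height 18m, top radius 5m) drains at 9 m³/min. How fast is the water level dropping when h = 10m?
729/(625π) ≈ 0.3713 m/min

r/h = 5/18, so r = (5/18)h
V = (1/3)πr²h = (1/3)π((5/18)h)²h = (25/972)πh³
dV/dh = (25/324)πh²
dh/dt = (dV/dt)/(dV/dh) = -9/((25/324)π·10²) = -729/(625π) m/min
The level is dropping at 729/(625π) ≈ 0.3713 m/min.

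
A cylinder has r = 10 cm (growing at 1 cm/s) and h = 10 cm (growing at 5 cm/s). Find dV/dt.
700π cm³/s

V = πr²h
dV/dt = 2πrh·dr/dt + πr²·dh/dt
= 2π(10)(10)(1) + π(10)²(5)
= 700π cm³/s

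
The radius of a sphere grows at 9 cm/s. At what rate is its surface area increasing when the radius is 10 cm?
720π cm²/s

S = 4πr²
dS/dt = dS/dr · dr/dt = 8πr · 9
At r = 10: dS/dt = 720π cm²/s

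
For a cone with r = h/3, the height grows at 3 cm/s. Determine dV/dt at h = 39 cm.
507π cm³/s

V = (1/3)π(h/3)²h = πh³/27
dV/dt = πh²/9 · 3
At h = 39: dV/dt = 507π cm³/s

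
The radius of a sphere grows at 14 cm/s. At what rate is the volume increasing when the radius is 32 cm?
57344π cm³/s

V = (4/3)πr³
dV/dt = dV/dr · dr/dt = 4πr² · 14
At r = 32: dV/dt = 57344π cm³/s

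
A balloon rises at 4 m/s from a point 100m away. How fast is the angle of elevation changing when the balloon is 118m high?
0.01672 rad/s

tan(θ) = y/100
sec²(θ) · dθ/dt = (1/100) · dy/dt
dθ/dt = cos²(θ)/100 · 4 = 100/(100² + 118²) · 4
dθ/dt = 0.01672 rad/s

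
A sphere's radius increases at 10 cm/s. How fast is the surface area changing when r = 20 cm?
1600π cm²/s

S = 4πr²
dS/dt = dS/dr · dr/dt = 8πr · 10
At r = 20: dS/dt = 1600π cm²/s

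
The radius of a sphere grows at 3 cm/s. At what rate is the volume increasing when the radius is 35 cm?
14700π cm³/s

V = (4/3)πr³
dV/dt = dV/dr · dr/dt = 4πr² · 3
At r = 35: dV/dt = 14700π cm³/s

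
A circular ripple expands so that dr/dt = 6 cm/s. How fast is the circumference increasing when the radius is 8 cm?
12π cm/s

C = 2πr
dC/dt = 2π · dr/dt = 2π · 6 = 12π cm/s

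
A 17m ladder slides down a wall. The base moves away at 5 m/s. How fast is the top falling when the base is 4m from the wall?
20√273/273 ≈ 1.21 m/s

x² + y² = 17²
2x·dx/dt + 2y·dy/dt = 0
dy/dt = -x/y · dx/dt = -4/√273 · 5 = -20√273/273 m/s
The top is descending at 20√273/273 ≈ 1.21 m/s.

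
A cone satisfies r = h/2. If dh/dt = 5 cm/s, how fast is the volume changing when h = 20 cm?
500π cm³/s

V = (1/3)π(h/2)²h = πh³/12
dV/dt = πh²/4 · 5
At h = 20: dV/dt = 500π cm³/s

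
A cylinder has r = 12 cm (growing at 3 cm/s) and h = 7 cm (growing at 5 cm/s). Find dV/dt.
1224π cm³/s

V = πr²h
dV/dt = 2πrh·dr/dt + πr²·dh/dt
= 2π(12)(7)(3) + π(12)²(5)
= 1224π cm³/s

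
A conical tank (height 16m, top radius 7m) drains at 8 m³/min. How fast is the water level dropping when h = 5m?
2048/(1225π) ≈ 0.5322 m/min

r/h = 7/16, so r = (7/16)h
V = (1/3)πr²h = (1/3)π((7/16)h)²h = (49/768)πh³
dV/dh = (49/256)πh²
dh/dt = (dV/dt)/(dV/dh) = -8/((49/256)π·5²) = -2048/(1225π) m/min
The level is dropping at 2048/(1225π) ≈ 0.5322 m/min.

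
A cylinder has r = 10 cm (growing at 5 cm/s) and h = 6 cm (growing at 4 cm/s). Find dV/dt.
1000π cm³/s

V = πr²h
dV/dt = 2πrh·dr/dt + πr²·dh/dt
= 2π(10)(6)(5) + π(10)²(4)
= 1000π cm³/s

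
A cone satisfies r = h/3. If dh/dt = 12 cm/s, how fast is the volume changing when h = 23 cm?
2116π/3 cm³/s

V = (1/3)π(h/3)²h = πh³/27
dV/dt = πh²/9 · 12
At h = 23: dV/dt = 2116π/3 cm³/s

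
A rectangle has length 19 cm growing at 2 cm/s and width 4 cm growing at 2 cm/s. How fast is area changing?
46 cm²/s

A = lw
dA/dt = w·dl/dt + l·dw/dt = 4·2 + 19·2 = 46 cm²/s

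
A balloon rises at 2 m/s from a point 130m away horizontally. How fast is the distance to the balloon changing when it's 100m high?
20√269/269 ≈ 1.219 m/s

z² = 130² + y²
z = √(130² + 100²) = 10√269
dz/dt = y/z · dy/dt = 100/(10√269) · 2 = 20√269/269 ≈ 1.219 m/s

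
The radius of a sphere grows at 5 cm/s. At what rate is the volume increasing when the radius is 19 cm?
7220π cm³/s

V = (4/3)πr³
dV/dt = dV/dr · dr/dt = 4πr² · 5
At r = 19: dV/dt = 7220π cm³/s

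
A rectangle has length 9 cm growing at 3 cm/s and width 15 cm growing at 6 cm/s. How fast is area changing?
99 cm²/s

A = lw
dA/dt = w·dl/dt + l·dw/dt = 15·3 + 9·6 = 99 cm²/s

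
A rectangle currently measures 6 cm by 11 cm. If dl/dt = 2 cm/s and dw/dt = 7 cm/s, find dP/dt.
18 cm/s

P = 2(l + w)
dP/dt = 2(dl/dt + dw/dt) = 2(2 + 7) = 18 cm/s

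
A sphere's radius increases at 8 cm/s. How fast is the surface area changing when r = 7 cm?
448π cm²/s

S = 4πr²
dS/dt = dS/dr · dr/dt = 8πr · 8
At r = 7: dS/dt = 448π cm²/s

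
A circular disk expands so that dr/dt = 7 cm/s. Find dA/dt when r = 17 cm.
238π cm²/s

A = πr²
dA/dt = 2πr · dr/dt = 2π(17)(7) = 238π cm²/s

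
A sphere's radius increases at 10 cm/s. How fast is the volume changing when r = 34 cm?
46240π cm³/s

V = (4/3)πr³
dV/dt = dV/dr · dr/dt = 4πr² · 10
At r = 34: dV/dt = 46240π cm³/s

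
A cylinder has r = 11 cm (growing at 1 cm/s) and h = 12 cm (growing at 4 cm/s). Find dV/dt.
748π cm³/s

V = πr²h
dV/dt = 2πrh·dr/dt + πr²·dh/dt
= 2π(11)(12)(1) + π(11)²(4)
= 748π cm³/s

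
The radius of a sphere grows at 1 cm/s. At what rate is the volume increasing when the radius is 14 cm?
784π cm³/s

V = (4/3)πr³
dV/dt = dV/dr · dr/dt = 4πr² · 1
At r = 14: dV/dt = 784π cm³/s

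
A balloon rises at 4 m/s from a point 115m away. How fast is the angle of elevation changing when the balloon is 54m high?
0.028499 rad/s

tan(θ) = y/115
sec²(θ) · dθ/dt = (1/115) · dy/dt
dθ/dt = cos²(θ)/115 · 4 = 115/(115² + 54²) · 4
dθ/dt = 0.028499 rad/s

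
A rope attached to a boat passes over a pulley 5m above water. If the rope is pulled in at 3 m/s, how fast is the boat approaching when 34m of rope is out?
34√1131/377 ≈ 3.033 m/s

rope² = x² + 5²
x = √(34² - 5²) = √1131
dx/dt = (rope/x) · d(rope)/dt = (34/√1131) · (-3) = -34√1131/377 m/s
The boat approaches at 34√1131/377 ≈ 3.033 m/s.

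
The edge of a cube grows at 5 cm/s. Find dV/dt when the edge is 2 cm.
60 cm³/s

V = s³
dV/dt = 3s² · ds/dt = 3·2²·5 = 60 cm³/s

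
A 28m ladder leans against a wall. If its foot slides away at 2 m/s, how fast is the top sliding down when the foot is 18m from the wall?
18√115/115 ≈ 1.679 m/s

x² + y² = 28²
2x·dx/dt + 2y·dy/dt = 0
dy/dt = -x/y · dx/dt = -18/(2√115) · 2 = -18√115/115 m/s
The top is descending at 18√115/115 ≈ 1.679 m/s.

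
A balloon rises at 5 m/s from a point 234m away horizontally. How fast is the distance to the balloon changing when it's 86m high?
215√15538/15538 ≈ 1.725 m/s

z² = 234² + y²
z = √(234² + 86²) = 2√15538
dz/dt = y/z · dy/dt = 86/(2√15538) · 5 = 215√15538/15538 ≈ 1.725 m/s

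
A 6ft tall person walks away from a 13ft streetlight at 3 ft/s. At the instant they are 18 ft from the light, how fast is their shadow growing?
18/7 ft/s

By similar triangles: 13/(x+s) = 6/s
Solving: s = 6x/7
ds/dt = 6/7 · dx/dt = 6/7 · 3 = 18/7 ft/s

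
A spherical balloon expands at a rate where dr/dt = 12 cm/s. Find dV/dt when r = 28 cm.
37632π cm³/s

V = (4/3)πr³
dV/dt = dV/dr · dr/dt = 4πr² · 12
At r = 28: dV/dt = 37632π cm³/s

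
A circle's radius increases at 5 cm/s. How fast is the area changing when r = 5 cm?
50π cm²/s

A = πr²
dA/dt = 2πr · dr/dt = 2π(5)(5) = 50π cm²/s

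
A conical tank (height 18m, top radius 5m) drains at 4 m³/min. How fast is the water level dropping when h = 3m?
144/(25π) ≈ 1.833 m/min

r/h = 5/18, so r = (5/18)h
V = (1/3)πr²h = (1/3)π((5/18)h)²h = (25/972)πh³
dV/dh = (25/324)πh²
dh/dt = (dV/dt)/(dV/dh) = -4/((25/324)π·3²) = -144/(25π) m/min
The level is dropping at 144/(25π) ≈ 1.833 m/min.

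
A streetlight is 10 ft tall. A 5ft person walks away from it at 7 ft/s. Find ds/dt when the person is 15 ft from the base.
7 ft/s

By similar triangles: 10/(x+s) = 5/s
Solving: s = 5x/5
ds/dt = 5/5 · dx/dt = 1 · 7 = 7 ft/s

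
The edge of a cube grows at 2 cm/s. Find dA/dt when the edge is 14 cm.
336 cm²/s

A = 6s²
dA/dt = 12s · ds/dt = 12·14·2 = 336 cm²/s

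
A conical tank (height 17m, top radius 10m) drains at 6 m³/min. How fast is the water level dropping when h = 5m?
867/(1250π) ≈ 0.2208 m/min

r/h = 10/17, so r = (10/17)h
V = (1/3)πr²h = (1/3)π((10/17)h)²h = (100/867)πh³
dV/dh = (100/289)πh²
dh/dt = (dV/dt)/(dV/dh) = -6/((100/289)π·5²) = -867/(1250π) m/min
The level is dropping at 867/(1250π) ≈ 0.2208 m/min.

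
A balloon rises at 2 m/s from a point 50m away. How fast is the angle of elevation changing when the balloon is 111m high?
0.006747 rad/s

tan(θ) = y/50
sec²(θ) · dθ/dt = (1/50) · dy/dt
dθ/dt = cos²(θ)/50 · 2 = 50/(50² + 111²) · 2
dθ/dt = 0.006747 rad/s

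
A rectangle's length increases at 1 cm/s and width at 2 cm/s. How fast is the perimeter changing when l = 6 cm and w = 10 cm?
6 cm/s

P = 2(l + w)
dP/dt = 2(dl/dt + dw/dt) = 2(1 + 2) = 6 cm/s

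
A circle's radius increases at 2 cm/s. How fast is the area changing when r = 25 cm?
100π cm²/s

A = πr²
dA/dt = 2πr · dr/dt = 2π(25)(2) = 100π cm²/s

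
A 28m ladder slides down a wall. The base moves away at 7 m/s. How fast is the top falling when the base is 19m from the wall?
133√47/141 ≈ 6.467 m/s

x² + y² = 28²
2x·dx/dt + 2y·dy/dt = 0
dy/dt = -x/y · dx/dt = -19/(3√47) · 7 = -133√47/141 m/s
The top is descending at 133√47/141 ≈ 6.467 m/s.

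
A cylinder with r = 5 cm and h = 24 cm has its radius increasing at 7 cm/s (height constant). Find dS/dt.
476π cm²/s

S = 2πrh + 2πr² (lateral + bases)
dS/dt = (2πh + 4πr)·dr/dt = (2π·24 + 4π·5)·7
= 476π cm²/s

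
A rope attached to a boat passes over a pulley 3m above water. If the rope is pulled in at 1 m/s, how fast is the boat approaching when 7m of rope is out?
7√10/20 ≈ 1.107 m/s

rope² = x² + 3²
x = √(7² - 3²) = 2√10
dx/dt = (rope/x) · d(rope)/dt = (7/(2√10)) · (-1) = -7√10/20 m/s
The boat approaches at 7√10/20 ≈ 1.107 m/s.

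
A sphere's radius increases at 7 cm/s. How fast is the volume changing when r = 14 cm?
5488π cm³/s

V = (4/3)πr³
dV/dt = dV/dr · dr/dt = 4πr² · 7
At r = 14: dV/dt = 5488π cm³/s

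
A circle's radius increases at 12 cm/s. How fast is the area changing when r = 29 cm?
696π cm²/s

A = πr²
dA/dt = 2πr · dr/dt = 2π(29)(12) = 696π cm²/s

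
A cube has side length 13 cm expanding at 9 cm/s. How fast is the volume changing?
4563 cm³/s

V = s³
dV/dt = 3s² · ds/dt = 3·13²·9 = 4563 cm³/s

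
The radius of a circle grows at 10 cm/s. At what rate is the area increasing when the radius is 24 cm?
480π cm²/s

A = πr²
dA/dt = 2πr · dr/dt = 2π(24)(10) = 480π cm²/s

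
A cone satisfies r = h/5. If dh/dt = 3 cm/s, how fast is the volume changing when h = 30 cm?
108π cm³/s

V = (1/3)π(h/5)²h = πh³/75
dV/dt = πh²/25 · 3
At h = 30: dV/dt = 108π cm³/s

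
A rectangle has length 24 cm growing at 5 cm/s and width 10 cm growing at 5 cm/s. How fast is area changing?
170 cm²/s

A = lw
dA/dt = w·dl/dt + l·dw/dt = 10·5 + 24·5 = 170 cm²/s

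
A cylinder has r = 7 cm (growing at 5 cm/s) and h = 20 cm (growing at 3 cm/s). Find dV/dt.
1547π cm³/s

V = πr²h
dV/dt = 2πrh·dr/dt + πr²·dh/dt
= 2π(7)(20)(5) + π(7)²(3)
= 1547π cm³/s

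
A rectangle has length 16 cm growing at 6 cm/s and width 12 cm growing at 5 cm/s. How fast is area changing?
152 cm²/s

A = lw
dA/dt = w·dl/dt + l·dw/dt = 12·6 + 16·5 = 152 cm²/s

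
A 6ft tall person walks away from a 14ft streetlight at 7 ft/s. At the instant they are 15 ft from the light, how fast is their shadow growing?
21/4 ft/s

By similar triangles: 14/(x+s) = 6/s
Solving: s = 6x/8
ds/dt = 6/8 · dx/dt = 3/4 · 7 = 21/4 ft/s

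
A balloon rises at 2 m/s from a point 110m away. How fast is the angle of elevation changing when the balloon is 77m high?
0.012203 rad/s

tan(θ) = y/110
sec²(θ) · dθ/dt = (1/110) · dy/dt
dθ/dt = cos²(θ)/110 · 2 = 110/(110² + 77²) · 2
dθ/dt = 0.012203 rad/s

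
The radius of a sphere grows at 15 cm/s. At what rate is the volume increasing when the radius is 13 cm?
10140π cm³/s

V = (4/3)πr³
dV/dt = dV/dr · dr/dt = 4πr² · 15
At r = 13: dV/dt = 10140π cm³/s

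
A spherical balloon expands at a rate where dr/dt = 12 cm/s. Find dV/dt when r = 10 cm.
4800π cm³/s

V = (4/3)πr³
dV/dt = dV/dr · dr/dt = 4πr² · 12
At r = 10: dV/dt = 4800π cm³/s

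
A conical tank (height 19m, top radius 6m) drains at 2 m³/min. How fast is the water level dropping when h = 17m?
361/(5202π) ≈ 0.02209 m/min

r/h = 6/19, so r = (6/19)h
V = (1/3)πr²h = (1/3)π((6/19)h)²h = (12/361)πh³
dV/dh = (36/361)πh²
dh/dt = (dV/dt)/(dV/dh) = -2/((36/361)π·17²) = -361/(5202π) m/min
The level is dropping at 361/(5202π) ≈ 0.02209 m/min.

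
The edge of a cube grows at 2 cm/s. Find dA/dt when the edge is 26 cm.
624 cm²/s

A = 6s²
dA/dt = 12s · ds/dt = 12·26·2 = 624 cm²/s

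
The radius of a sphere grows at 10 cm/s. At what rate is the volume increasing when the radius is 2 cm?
160π cm³/s

V = (4/3)πr³
dV/dt = dV/dr · dr/dt = 4πr² · 10
At r = 2: dV/dt = 160π cm³/s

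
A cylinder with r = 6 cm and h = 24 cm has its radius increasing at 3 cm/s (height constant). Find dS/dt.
216π cm²/s

S = 2πrh + 2πr² (lateral + bases)
dS/dt = (2πh + 4πr)·dr/dt = (2π·24 + 4π·6)·3
= 216π cm²/s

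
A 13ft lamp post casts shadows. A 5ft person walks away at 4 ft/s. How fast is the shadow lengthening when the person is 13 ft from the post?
5/2 ft/s

By similar triangles: 13/(x+s) = 5/s
Solving: s = 5x/8
ds/dt = 5/8 · dx/dt = 5/8 · 4 = 5/2 ft/s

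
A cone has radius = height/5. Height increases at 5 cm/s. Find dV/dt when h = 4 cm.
16π/5 cm³/s

V = (1/3)π(h/5)²h = πh³/75
dV/dt = πh²/25 · 5
At h = 4: dV/dt = 16π/5 cm³/s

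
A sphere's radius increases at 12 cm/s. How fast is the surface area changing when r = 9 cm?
864π cm²/s

S = 4πr²
dS/dt = dS/dr · dr/dt = 8πr · 12
At r = 9: dS/dt = 864π cm²/s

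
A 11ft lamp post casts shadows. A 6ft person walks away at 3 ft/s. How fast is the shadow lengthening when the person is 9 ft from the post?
18/5 ft/s

By similar triangles: 11/(x+s) = 6/s
Solving: s = 6x/5
ds/dt = 6/5 · dx/dt = 6/5 · 3 = 18/5 ft/s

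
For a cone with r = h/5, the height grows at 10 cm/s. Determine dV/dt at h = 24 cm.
1152π/5 cm³/s

V = (1/3)π(h/5)²h = πh³/75
dV/dt = πh²/25 · 10
At h = 24: dV/dt = 1152π/5 cm³/s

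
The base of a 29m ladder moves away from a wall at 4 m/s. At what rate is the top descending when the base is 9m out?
9√190/95 ≈ 1.306 m/s

x² + y² = 29²
2x·dx/dt + 2y·dy/dt = 0
dy/dt = -x/y · dx/dt = -9/(2√190) · 4 = -9√190/95 m/s
The top is descending at 9√190/95 ≈ 1.306 m/s.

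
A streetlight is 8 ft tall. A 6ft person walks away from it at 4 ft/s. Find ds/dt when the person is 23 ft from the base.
12 ft/s

By similar triangles: 8/(x+s) = 6/s
Solving: s = 6x/2
ds/dt = 6/2 · dx/dt = 3 · 4 = 12 ft/s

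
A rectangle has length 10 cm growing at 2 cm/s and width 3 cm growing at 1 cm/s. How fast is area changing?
16 cm²/s

A = lw
dA/dt = w·dl/dt + l·dw/dt = 3·2 + 10·1 = 16 cm²/s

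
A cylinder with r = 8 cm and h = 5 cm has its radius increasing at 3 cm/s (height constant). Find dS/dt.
126π cm²/s

S = 2πrh + 2πr² (lateral + bases)
dS/dt = (2πh + 4πr)·dr/dt = (2π·5 + 4π·8)·3
= 126π cm²/s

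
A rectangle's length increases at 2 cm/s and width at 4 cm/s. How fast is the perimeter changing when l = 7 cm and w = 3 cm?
12 cm/s

P = 2(l + w)
dP/dt = 2(dl/dt + dw/dt) = 2(2 + 4) = 12 cm/s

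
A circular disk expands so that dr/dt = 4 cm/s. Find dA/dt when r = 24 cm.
192π cm²/s

A = πr²
dA/dt = 2πr · dr/dt = 2π(24)(4) = 192π cm²/s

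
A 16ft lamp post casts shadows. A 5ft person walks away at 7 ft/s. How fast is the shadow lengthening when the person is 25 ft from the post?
35/11 ft/s

By similar triangles: 16/(x+s) = 5/s
Solving: s = 5x/11
ds/dt = 5/11 · dx/dt = 5/11 · 7 = 35/11 ft/s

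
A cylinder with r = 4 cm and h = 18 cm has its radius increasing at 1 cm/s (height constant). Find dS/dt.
52π cm²/s

S = 2πrh + 2πr² (lateral + bases)
dS/dt = (2πh + 4πr)·dr/dt = (2π·18 + 4π·4)·1
= 52π cm²/s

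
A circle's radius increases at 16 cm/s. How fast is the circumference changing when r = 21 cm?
32π cm/s

C = 2πr
dC/dt = 2π · dr/dt = 2π · 16 = 32π cm/s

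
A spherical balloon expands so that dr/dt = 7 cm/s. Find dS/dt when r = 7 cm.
392π cm²/s

S = 4πr²
dS/dt = dS/dr · dr/dt = 8πr · 7
At r = 7: dS/dt = 392π cm²/s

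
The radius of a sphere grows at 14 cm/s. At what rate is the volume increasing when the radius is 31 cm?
53816π cm³/s

V = (4/3)πr³
dV/dt = dV/dr · dr/dt = 4πr² · 14
At r = 31: dV/dt = 53816π cm³/s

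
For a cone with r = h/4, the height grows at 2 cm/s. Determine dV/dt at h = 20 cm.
50π cm³/s

V = (1/3)π(h/4)²h = πh³/48
dV/dt = πh²/16 · 2
At h = 20: dV/dt = 50π cm³/s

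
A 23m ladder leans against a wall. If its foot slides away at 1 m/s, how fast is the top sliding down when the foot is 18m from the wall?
18√205/205 ≈ 1.257 m/s

x² + y² = 23²
2x·dx/dt + 2y·dy/dt = 0
dy/dt = -x/y · dx/dt = -18/√205 · 1 = -18√205/205 m/s
The top is descending at 18√205/205 ≈ 1.257 m/s.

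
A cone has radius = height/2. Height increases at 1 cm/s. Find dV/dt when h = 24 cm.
144π cm³/s

V = (1/3)π(h/2)²h = πh³/12
dV/dt = πh²/4 · 1
At h = 24: dV/dt = 144π cm³/s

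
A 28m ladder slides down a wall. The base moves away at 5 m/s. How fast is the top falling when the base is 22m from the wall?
11√3/3 ≈ 6.351 m/s

x² + y² = 28²
2x·dx/dt + 2y·dy/dt = 0
dy/dt = -x/y · dx/dt = -22/(10√3) · 5 = -11√3/3 m/s
The top is descending at 11√3/3 ≈ 6.351 m/s.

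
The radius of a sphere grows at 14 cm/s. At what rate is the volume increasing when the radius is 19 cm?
20216π cm³/s

V = (4/3)πr³
dV/dt = dV/dr · dr/dt = 4πr² · 14
At r = 19: dV/dt = 20216π cm³/s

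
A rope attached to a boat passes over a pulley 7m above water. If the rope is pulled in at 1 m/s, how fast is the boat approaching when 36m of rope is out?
36√1247/1247 ≈ 1.019 m/s

rope² = x² + 7²
x = √(36² - 7²) = √1247
dx/dt = (rope/x) · d(rope)/dt = (36/√1247) · (-1) = -36√1247/1247 m/s
The boat approaches at 36√1247/1247 ≈ 1.019 m/s.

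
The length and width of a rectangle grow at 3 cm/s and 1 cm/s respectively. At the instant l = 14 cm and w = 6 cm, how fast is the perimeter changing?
8 cm/s

P = 2(l + w)
dP/dt = 2(dl/dt + dw/dt) = 2(3 + 1) = 8 cm/s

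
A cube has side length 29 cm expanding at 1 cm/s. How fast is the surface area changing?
348 cm²/s

A = 6s²
dA/dt = 12s · ds/dt = 12·29·1 = 348 cm²/s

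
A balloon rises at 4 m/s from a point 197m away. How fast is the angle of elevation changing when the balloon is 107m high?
0.015679 rad/s

tan(θ) = y/197
sec²(θ) · dθ/dt = (1/197) · dy/dt
dθ/dt = cos²(θ)/197 · 4 = 197/(197² + 107²) · 4
dθ/dt = 0.015679 rad/s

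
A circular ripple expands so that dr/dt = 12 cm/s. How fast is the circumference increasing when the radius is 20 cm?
24π cm/s

C = 2πr
dC/dt = 2π · dr/dt = 2π · 12 = 24π cm/s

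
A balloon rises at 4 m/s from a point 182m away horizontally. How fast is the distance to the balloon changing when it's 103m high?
412√43733/43733 ≈ 1.97 m/s

z² = 182² + y²
z = √(182² + 103²) = √43733
dz/dt = y/z · dy/dt = 103/√43733 · 4 = 412√43733/43733 ≈ 1.97 m/s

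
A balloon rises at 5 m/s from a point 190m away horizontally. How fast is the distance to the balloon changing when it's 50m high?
25√386/386 ≈ 1.272 m/s

z² = 190² + y²
z = √(190² + 50²) = 10√386
dz/dt = y/z · dy/dt = 50/(10√386) · 5 = 25√386/386 ≈ 1.272 m/s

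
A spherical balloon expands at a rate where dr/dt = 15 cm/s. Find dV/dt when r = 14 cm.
11760π cm³/s

V = (4/3)πr³
dV/dt = dV/dr · dr/dt = 4πr² · 15
At r = 14: dV/dt = 11760π cm³/s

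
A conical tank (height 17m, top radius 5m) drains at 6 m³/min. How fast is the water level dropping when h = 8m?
867/(800π) ≈ 0.345 m/min

r/h = 5/17, so r = (5/17)h
V = (1/3)πr²h = (1/3)π((5/17)h)²h = (25/867)πh³
dV/dh = (25/289)πh²
dh/dt = (dV/dt)/(dV/dh) = -6/((25/289)π·8²) = -867/(800π) m/min
The level is dropping at 867/(800π) ≈ 0.345 m/min.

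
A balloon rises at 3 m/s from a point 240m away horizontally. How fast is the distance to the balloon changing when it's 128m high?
24/17 ≈ 1.412 m/s

z² = 240² + y²
z = √(240² + 128²) = 272
dz/dt = y/z · dy/dt = 128/272 · 3 = 24/17 ≈ 1.412 m/s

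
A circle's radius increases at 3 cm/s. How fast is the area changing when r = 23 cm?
138π cm²/s

A = πr²
dA/dt = 2πr · dr/dt = 2π(23)(3) = 138π cm²/s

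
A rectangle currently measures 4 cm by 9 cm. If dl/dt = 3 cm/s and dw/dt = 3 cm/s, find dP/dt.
12 cm/s

P = 2(l + w)
dP/dt = 2(dl/dt + dw/dt) = 2(3 + 3) = 12 cm/s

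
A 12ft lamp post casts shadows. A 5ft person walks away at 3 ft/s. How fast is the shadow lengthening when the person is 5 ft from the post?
15/7 ft/s

By similar triangles: 12/(x+s) = 5/s
Solving: s = 5x/7
ds/dt = 5/7 · dx/dt = 5/7 · 3 = 15/7 ft/s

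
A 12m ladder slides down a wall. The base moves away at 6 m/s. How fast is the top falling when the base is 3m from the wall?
2√15/5 ≈ 1.549 m/s

x² + y² = 12²
2x·dx/dt + 2y·dy/dt = 0
dy/dt = -x/y · dx/dt = -3/(3√15) · 6 = -2√15/5 m/s
The top is descending at 2√15/5 ≈ 1.549 m/s.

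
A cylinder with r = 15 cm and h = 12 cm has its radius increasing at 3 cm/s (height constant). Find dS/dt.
252π cm²/s

S = 2πrh + 2πr² (lateral + bases)
dS/dt = (2πh + 4πr)·dr/dt = (2π·12 + 4π·15)·3
= 252π cm²/s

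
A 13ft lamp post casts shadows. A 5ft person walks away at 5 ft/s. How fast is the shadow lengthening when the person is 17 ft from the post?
25/8 ft/s

By similar triangles: 13/(x+s) = 5/s
Solving: s = 5x/8
ds/dt = 5/8 · dx/dt = 5/8 · 5 = 25/8 ft/s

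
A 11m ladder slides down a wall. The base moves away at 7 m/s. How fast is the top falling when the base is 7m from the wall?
49√2/12 ≈ 5.775 m/s

x² + y² = 11²
2x·dx/dt + 2y·dy/dt = 0
dy/dt = -x/y · dx/dt = -7/(6√2) · 7 = -49√2/12 m/s
The top is descending at 49√2/12 ≈ 5.775 m/s.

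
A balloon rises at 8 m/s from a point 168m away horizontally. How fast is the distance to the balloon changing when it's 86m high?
344√8905/8905 ≈ 3.645 m/s

z² = 168² + y²
z = √(168² + 86²) = 2√8905
dz/dt = y/z · dy/dt = 86/(2√8905) · 8 = 344√8905/8905 ≈ 3.645 m/s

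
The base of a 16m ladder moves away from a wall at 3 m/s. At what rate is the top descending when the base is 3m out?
9√247/247 ≈ 0.5727 m/s

x² + y² = 16²
2x·dx/dt + 2y·dy/dt = 0
dy/dt = -x/y · dx/dt = -3/√247 · 3 = -9√247/247 m/s
The top is descending at 9√247/247 ≈ 0.5727 m/s.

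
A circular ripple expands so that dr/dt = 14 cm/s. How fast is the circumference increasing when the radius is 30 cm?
28π cm/s

C = 2πr
dC/dt = 2π · dr/dt = 2π · 14 = 28π cm/s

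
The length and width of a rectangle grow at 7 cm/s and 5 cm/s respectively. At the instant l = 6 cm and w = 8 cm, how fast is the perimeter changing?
24 cm/s

P = 2(l + w)
dP/dt = 2(dl/dt + dw/dt) = 2(7 + 5) = 24 cm/s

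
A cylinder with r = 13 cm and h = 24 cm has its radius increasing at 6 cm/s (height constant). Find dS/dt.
600π cm²/s

S = 2πrh + 2πr² (lateral + bases)
dS/dt = (2πh + 4πr)·dr/dt = (2π·24 + 4π·13)·6
= 600π cm²/s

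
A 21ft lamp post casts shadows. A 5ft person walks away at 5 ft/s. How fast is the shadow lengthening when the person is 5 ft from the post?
25/16 ft/s

By similar triangles: 21/(x+s) = 5/s
Solving: s = 5x/16
ds/dt = 5/16 · dx/dt = 5/16 · 5 = 25/16 ft/s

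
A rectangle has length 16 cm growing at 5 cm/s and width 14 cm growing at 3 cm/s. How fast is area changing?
118 cm²/s

A = lw
dA/dt = w·dl/dt + l·dw/dt = 14·5 + 16·3 = 118 cm²/s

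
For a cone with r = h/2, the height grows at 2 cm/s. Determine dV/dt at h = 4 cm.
8π cm³/s

V = (1/3)π(h/2)²h = πh³/12
dV/dt = πh²/4 · 2
At h = 4: dV/dt = 8π cm³/s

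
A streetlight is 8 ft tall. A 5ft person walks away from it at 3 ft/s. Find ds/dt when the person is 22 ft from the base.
5 ft/s

By similar triangles: 8/(x+s) = 5/s
Solving: s = 5x/3
ds/dt = 5/3 · dx/dt = 5/3 · 3 = 5 ft/s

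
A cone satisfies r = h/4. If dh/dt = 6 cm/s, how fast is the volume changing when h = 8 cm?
24π cm³/s

V = (1/3)π(h/4)²h = πh³/48
dV/dt = πh²/16 · 6
At h = 8: dV/dt = 24π cm³/s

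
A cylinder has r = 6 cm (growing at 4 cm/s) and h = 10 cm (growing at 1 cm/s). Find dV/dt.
516π cm³/s

V = πr²h
dV/dt = 2πrh·dr/dt + πr²·dh/dt
= 2π(6)(10)(4) + π(6)²(1)
= 516π cm³/s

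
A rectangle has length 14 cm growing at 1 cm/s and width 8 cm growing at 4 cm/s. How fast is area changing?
64 cm²/s

A = lw
dA/dt = w·dl/dt + l·dw/dt = 8·1 + 14·4 = 64 cm²/s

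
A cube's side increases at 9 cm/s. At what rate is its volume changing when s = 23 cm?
14283 cm³/s

V = s³
dV/dt = 3s² · ds/dt = 3·23²·9 = 14283 cm³/s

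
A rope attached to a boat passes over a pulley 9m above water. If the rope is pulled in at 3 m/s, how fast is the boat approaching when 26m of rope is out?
78√595/595 ≈ 3.198 m/s

rope² = x² + 9²
x = √(26² - 9²) = √595
dx/dt = (rope/x) · d(rope)/dt = (26/√595) · (-3) = -78√595/595 m/s
The boat approaches at 78√595/595 ≈ 3.198 m/s.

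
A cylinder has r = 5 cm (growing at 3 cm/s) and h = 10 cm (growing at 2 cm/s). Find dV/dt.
350π cm³/s

V = πr²h
dV/dt = 2πrh·dr/dt + πr²·dh/dt
= 2π(5)(10)(3) + π(5)²(2)
= 350π cm³/s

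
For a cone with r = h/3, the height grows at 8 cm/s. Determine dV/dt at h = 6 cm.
32π cm³/s

V = (1/3)π(h/3)²h = πh³/27
dV/dt = πh²/9 · 8
At h = 6: dV/dt = 32π cm³/s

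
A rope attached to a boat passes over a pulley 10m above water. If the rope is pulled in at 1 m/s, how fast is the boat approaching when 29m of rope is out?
29√741/741 ≈ 1.065 m/s

rope² = x² + 10²
x = √(29² - 10²) = √741
dx/dt = (rope/x) · d(rope)/dt = (29/√741) · (-1) = -29√741/741 m/s
The boat approaches at 29√741/741 ≈ 1.065 m/s.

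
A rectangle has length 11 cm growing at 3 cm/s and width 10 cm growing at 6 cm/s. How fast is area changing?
96 cm²/s

A = lw
dA/dt = w·dl/dt + l·dw/dt = 10·3 + 11·6 = 96 cm²/s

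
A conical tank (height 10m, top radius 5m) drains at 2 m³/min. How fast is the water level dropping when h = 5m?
8/(25π) ≈ 0.1019 m/min

r/h = 5/10, so r = (1/2)h
V = (1/3)πr²h = (1/3)π((1/2)h)²h = (1/12)πh³
dV/dh = (1/4)πh²
dh/dt = (dV/dt)/(dV/dh) = -2/((1/4)π·5²) = -8/(25π) m/min
The level is dropping at 8/(25π) ≈ 0.1019 m/min.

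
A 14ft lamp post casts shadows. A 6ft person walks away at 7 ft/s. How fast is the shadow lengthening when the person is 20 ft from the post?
21/4 ft/s

By similar triangles: 14/(x+s) = 6/s
Solving: s = 6x/8
ds/dt = 6/8 · dx/dt = 3/4 · 7 = 21/4 ft/s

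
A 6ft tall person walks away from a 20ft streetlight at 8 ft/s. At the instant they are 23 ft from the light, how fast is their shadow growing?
24/7 ft/s

By similar triangles: 20/(x+s) = 6/s
Solving: s = 6x/14
ds/dt = 6/14 · dx/dt = 3/7 · 8 = 24/7 ft/s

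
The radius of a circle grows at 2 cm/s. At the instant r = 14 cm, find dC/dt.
4π cm/s

C = 2πr
dC/dt = 2π · dr/dt = 2π · 2 = 4π cm/s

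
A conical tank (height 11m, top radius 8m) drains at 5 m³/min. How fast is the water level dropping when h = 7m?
605/(3136π) ≈ 0.06141 m/min

r/h = 8/11, so r = (8/11)h
V = (1/3)πr²h = (1/3)π((8/11)h)²h = (64/363)πh³
dV/dh = (64/121)πh²
dh/dt = (dV/dt)/(dV/dh) = -5/((64/121)π·7²) = -605/(3136π) m/min
The level is dropping at 605/(3136π) ≈ 0.06141 m/min.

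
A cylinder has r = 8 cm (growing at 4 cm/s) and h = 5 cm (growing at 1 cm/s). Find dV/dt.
384π cm³/s

V = πr²h
dV/dt = 2πrh·dr/dt + πr²·dh/dt
= 2π(8)(5)(4) + π(8)²(1)
= 384π cm³/s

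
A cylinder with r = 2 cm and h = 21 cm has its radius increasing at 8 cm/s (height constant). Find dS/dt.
400π cm²/s

S = 2πrh + 2πr² (lateral + bases)
dS/dt = (2πh + 4πr)·dr/dt = (2π·21 + 4π·2)·8
= 400π cm²/s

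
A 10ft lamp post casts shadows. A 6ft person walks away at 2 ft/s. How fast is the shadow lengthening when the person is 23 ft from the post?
3 ft/s

By similar triangles: 10/(x+s) = 6/s
Solving: s = 6x/4
ds/dt = 6/4 · dx/dt = 3/2 · 2 = 3 ft/s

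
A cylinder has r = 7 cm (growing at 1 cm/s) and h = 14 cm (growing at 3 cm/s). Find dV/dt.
343π cm³/s

V = πr²h
dV/dt = 2πrh·dr/dt + πr²·dh/dt
= 2π(7)(14)(1) + π(7)²(3)
= 343π cm³/s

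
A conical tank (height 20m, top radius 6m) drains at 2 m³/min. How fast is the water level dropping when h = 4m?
25/(18π) ≈ 0.4421 m/min

r/h = 6/20, so r = (3/10)h
V = (1/3)πr²h = (1/3)π((3/10)h)²h = (3/100)πh³
dV/dh = (9/100)πh²
dh/dt = (dV/dt)/(dV/dh) = -2/((9/100)π·4²) = -25/(18π) m/min
The level is dropping at 25/(18π) ≈ 0.4421 m/min.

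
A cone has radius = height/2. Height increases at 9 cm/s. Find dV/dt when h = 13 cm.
1521π/4 cm³/s

V = (1/3)π(h/2)²h = πh³/12
dV/dt = πh²/4 · 9
At h = 13: dV/dt = 1521π/4 cm³/s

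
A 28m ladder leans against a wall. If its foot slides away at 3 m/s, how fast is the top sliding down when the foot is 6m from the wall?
9√187/187 ≈ 0.6581 m/s

x² + y² = 28²
2x·dx/dt + 2y·dy/dt = 0
dy/dt = -x/y · dx/dt = -6/(2√187) · 3 = -9√187/187 m/s
The top is descending at 9√187/187 ≈ 0.6581 m/s.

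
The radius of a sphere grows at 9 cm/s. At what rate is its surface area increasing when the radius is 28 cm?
2016π cm²/s

S = 4πr²
dS/dt = dS/dr · dr/dt = 8πr · 9
At r = 28: dS/dt = 2016π cm²/s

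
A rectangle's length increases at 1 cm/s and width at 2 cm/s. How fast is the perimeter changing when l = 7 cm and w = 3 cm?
6 cm/s

P = 2(l + w)
dP/dt = 2(dl/dt + dw/dt) = 2(1 + 2) = 6 cm/s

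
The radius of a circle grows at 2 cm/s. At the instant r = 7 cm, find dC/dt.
4π cm/s

C = 2πr
dC/dt = 2π · dr/dt = 2π · 2 = 4π cm/s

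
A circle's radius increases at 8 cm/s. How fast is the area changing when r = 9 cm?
144π cm²/s

A = πr²
dA/dt = 2πr · dr/dt = 2π(9)(8) = 144π cm²/s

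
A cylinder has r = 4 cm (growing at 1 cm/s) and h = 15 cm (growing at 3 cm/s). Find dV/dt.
168π cm³/s

V = πr²h
dV/dt = 2πrh·dr/dt + πr²·dh/dt
= 2π(4)(15)(1) + π(4)²(3)
= 168π cm³/s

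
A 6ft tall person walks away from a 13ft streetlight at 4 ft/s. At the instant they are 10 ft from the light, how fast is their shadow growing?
24/7 ft/s

By similar triangles: 13/(x+s) = 6/s
Solving: s = 6x/7
ds/dt = 6/7 · dx/dt = 6/7 · 4 = 24/7 ft/s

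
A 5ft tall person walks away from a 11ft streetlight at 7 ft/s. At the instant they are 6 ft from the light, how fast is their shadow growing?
35/6 ft/s

By similar triangles: 11/(x+s) = 5/s
Solving: s = 5x/6
ds/dt = 5/6 · dx/dt = 5/6 · 7 = 35/6 ft/s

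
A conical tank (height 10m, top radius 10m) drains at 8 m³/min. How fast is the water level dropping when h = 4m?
1/(2π) ≈ 0.1592 m/min

r/h = 10/10, so r = h
V = (1/3)πr²h = (1/3)π(h)²h = (1/3)πh³
dV/dh = πh²
dh/dt = (dV/dt)/(dV/dh) = -8/(π·4²) = -1/(2π) m/min
The level is dropping at 1/(2π) ≈ 0.1592 m/min.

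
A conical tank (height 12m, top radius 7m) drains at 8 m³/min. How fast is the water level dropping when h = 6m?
32/(49π) ≈ 0.2079 m/min

r/h = 7/12, so r = (7/12)h
V = (1/3)πr²h = (1/3)π((7/12)h)²h = (49/432)πh³
dV/dh = (49/144)πh²
dh/dt = (dV/dt)/(dV/dh) = -8/((49/144)π·6²) = -32/(49π) m/min
The level is dropping at 32/(49π) ≈ 0.2079 m/min.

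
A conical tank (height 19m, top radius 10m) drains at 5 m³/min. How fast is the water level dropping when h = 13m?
361/(3380π) ≈ 0.034 m/min

r/h = 10/19, so r = (10/19)h
V = (1/3)πr²h = (1/3)π((10/19)h)²h = (100/1083)πh³
dV/dh = (100/361)πh²
dh/dt = (dV/dt)/(dV/dh) = -5/((100/361)π·13²) = -361/(3380π) m/min
The level is dropping at 361/(3380π) ≈ 0.034 m/min.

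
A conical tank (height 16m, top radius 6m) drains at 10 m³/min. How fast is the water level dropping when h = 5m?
128/(45π) ≈ 0.9054 m/min

r/h = 6/16, so r = (3/8)h
V = (1/3)πr²h = (1/3)π((3/8)h)²h = (3/64)πh³
dV/dh = (9/64)πh²
dh/dt = (dV/dt)/(dV/dh) = -10/((9/64)π·5²) = -128/(45π) m/min
The level is dropping at 128/(45π) ≈ 0.9054 m/min.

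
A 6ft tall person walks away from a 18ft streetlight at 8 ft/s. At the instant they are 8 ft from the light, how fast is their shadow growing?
4 ft/s

By similar triangles: 18/(x+s) = 6/s
Solving: s = 6x/12
ds/dt = 6/12 · dx/dt = 1/2 · 8 = 4 ft/s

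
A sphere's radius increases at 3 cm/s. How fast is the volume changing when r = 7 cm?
588π cm³/s

V = (4/3)πr³
dV/dt = dV/dr · dr/dt = 4πr² · 3
At r = 7: dV/dt = 588π cm³/s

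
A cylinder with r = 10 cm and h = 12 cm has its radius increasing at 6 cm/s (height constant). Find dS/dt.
384π cm²/s

S = 2πrh + 2πr² (lateral + bases)
dS/dt = (2πh + 4πr)·dr/dt = (2π·12 + 4π·10)·6
= 384π cm²/s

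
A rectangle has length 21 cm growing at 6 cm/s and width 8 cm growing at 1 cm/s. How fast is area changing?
69 cm²/s

A = lw
dA/dt = w·dl/dt + l·dw/dt = 8·6 + 21·1 = 69 cm²/s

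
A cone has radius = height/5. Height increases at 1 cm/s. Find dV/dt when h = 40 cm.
64π cm³/s

V = (1/3)π(h/5)²h = πh³/75
dV/dt = πh²/25 · 1
At h = 40: dV/dt = 64π cm³/s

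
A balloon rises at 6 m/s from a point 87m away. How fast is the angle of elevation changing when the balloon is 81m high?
0.036943 rad/s

tan(θ) = y/87
sec²(θ) · dθ/dt = (1/87) · dy/dt
dθ/dt = cos²(θ)/87 · 6 = 87/(87² + 81²) · 6
dθ/dt = 0.036943 rad/s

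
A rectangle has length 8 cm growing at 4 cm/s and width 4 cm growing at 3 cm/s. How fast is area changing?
40 cm²/s

A = lw
dA/dt = w·dl/dt + l·dw/dt = 4·4 + 8·3 = 40 cm²/s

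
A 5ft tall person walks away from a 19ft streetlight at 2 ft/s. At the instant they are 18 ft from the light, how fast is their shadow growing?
5/7 ft/s

By similar triangles: 19/(x+s) = 5/s
Solving: s = 5x/14
ds/dt = 5/14 · dx/dt = 5/14 · 2 = 5/7 ft/s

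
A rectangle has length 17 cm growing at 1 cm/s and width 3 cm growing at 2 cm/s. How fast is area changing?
37 cm²/s

A = lw
dA/dt = w·dl/dt + l·dw/dt = 3·1 + 17·2 = 37 cm²/s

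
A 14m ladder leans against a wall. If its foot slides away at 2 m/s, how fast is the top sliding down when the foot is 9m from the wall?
18√115/115 ≈ 1.679 m/s

x² + y² = 14²
2x·dx/dt + 2y·dy/dt = 0
dy/dt = -x/y · dx/dt = -9/√115 · 2 = -18√115/115 m/s
The top is descending at 18√115/115 ≈ 1.679 m/s.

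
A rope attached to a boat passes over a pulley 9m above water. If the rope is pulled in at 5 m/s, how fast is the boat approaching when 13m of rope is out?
65√22/44 ≈ 6.929 m/s

rope² = x² + 9²
x = √(13² - 9²) = 2√22
dx/dt = (rope/x) · d(rope)/dt = (13/(2√22)) · (-5) = -65√22/44 m/s
The boat approaches at 65√22/44 ≈ 6.929 m/s.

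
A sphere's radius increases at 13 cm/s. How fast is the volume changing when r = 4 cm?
832π cm³/s

V = (4/3)πr³
dV/dt = dV/dr · dr/dt = 4πr² · 13
At r = 4: dV/dt = 832π cm³/s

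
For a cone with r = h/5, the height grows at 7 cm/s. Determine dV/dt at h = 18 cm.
2268π/25 cm³/s

V = (1/3)π(h/5)²h = πh³/75
dV/dt = πh²/25 · 7
At h = 18: dV/dt = 2268π/25 cm³/s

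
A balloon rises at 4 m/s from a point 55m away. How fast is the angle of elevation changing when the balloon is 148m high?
0.008825 rad/s

tan(θ) = y/55
sec²(θ) · dθ/dt = (1/55) · dy/dt
dθ/dt = cos²(θ)/55 · 4 = 55/(55² + 148²) · 4
dθ/dt = 0.008825 rad/s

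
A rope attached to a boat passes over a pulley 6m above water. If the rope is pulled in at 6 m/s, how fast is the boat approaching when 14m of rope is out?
21√10/10 ≈ 6.641 m/s

rope² = x² + 6²
x = √(14² - 6²) = 4√10
dx/dt = (rope/x) · d(rope)/dt = (14/(4√10)) · (-6) = -21√10/10 m/s
The boat approaches at 21√10/10 ≈ 6.641 m/s.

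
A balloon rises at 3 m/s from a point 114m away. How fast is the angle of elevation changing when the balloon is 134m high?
0.011049 rad/s

tan(θ) = y/114
sec²(θ) · dθ/dt = (1/114) · dy/dt
dθ/dt = cos²(θ)/114 · 3 = 114/(114² + 134²) · 3
dθ/dt = 0.011049 rad/s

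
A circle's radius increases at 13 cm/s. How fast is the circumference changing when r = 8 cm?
26π cm/s

C = 2πr
dC/dt = 2π · dr/dt = 2π · 13 = 26π cm/s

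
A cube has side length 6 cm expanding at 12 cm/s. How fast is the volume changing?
1296 cm³/s

V = s³
dV/dt = 3s² · ds/dt = 3·6²·12 = 1296 cm³/s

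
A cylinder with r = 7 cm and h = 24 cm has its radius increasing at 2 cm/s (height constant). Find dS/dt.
152π cm²/s

S = 2πrh + 2πr² (lateral + bases)
dS/dt = (2πh + 4πr)·dr/dt = (2π·24 + 4π·7)·2
= 152π cm²/s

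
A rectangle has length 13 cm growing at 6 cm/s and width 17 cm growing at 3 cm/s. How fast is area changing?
141 cm²/s

A = lw
dA/dt = w·dl/dt + l·dw/dt = 17·6 + 13·3 = 141 cm²/s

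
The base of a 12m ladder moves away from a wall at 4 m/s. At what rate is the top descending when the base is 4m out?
√2 ≈ 1.414 m/s

x² + y² = 12²
2x·dx/dt + 2y·dy/dt = 0
dy/dt = -x/y · dx/dt = -4/(8√2) · 4 = -√2 m/s
The top is descending at √2 ≈ 1.414 m/s.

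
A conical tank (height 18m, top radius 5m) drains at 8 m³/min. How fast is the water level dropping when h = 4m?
162/(25π) ≈ 2.063 m/min

r/h = 5/18, so r = (5/18)h
V = (1/3)πr²h = (1/3)π((5/18)h)²h = (25/972)πh³
dV/dh = (25/324)πh²
dh/dt = (dV/dt)/(dV/dh) = -8/((25/324)π·4²) = -162/(25π) m/min
The level is dropping at 162/(25π) ≈ 2.063 m/min.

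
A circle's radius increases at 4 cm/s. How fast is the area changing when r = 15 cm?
120π cm²/s

A = πr²
dA/dt = 2πr · dr/dt = 2π(15)(4) = 120π cm²/s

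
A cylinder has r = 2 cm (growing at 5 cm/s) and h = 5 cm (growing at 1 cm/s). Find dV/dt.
104π cm³/s

V = πr²h
dV/dt = 2πrh·dr/dt + πr²·dh/dt
= 2π(2)(5)(5) + π(2)²(1)
= 104π cm³/s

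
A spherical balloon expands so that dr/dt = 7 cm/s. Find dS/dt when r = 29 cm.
1624π cm²/s

S = 4πr²
dS/dt = dS/dr · dr/dt = 8πr · 7
At r = 29: dS/dt = 1624π cm²/s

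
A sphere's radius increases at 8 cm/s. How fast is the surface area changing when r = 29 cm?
1856π cm²/s

S = 4πr²
dS/dt = dS/dr · dr/dt = 8πr · 8
At r = 29: dS/dt = 1856π cm²/s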